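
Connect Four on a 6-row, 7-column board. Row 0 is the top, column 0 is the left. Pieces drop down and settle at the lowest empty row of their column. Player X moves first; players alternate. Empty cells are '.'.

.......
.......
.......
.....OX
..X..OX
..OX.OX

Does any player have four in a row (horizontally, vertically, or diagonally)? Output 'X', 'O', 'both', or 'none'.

none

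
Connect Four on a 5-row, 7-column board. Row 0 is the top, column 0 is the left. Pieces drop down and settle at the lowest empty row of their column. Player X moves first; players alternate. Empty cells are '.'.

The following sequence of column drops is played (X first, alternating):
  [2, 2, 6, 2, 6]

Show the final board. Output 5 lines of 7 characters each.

Move 1: X drops in col 2, lands at row 4
Move 2: O drops in col 2, lands at row 3
Move 3: X drops in col 6, lands at row 4
Move 4: O drops in col 2, lands at row 2
Move 5: X drops in col 6, lands at row 3

Answer: .......
.......
..O....
..O...X
..X...X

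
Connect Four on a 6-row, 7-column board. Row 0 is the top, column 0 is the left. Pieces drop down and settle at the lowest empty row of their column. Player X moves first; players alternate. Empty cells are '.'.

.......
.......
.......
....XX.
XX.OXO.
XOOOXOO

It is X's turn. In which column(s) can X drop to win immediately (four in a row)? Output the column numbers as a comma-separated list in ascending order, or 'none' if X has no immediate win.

col 0: drop X → no win
col 1: drop X → no win
col 2: drop X → no win
col 3: drop X → no win
col 4: drop X → WIN!
col 5: drop X → no win
col 6: drop X → no win

Answer: 4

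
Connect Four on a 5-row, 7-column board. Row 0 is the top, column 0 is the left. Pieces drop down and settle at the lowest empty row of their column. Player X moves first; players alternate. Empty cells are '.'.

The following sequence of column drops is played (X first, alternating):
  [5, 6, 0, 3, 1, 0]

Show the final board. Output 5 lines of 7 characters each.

Answer: .......
.......
.......
O......
XX.O.XO

Derivation:
Move 1: X drops in col 5, lands at row 4
Move 2: O drops in col 6, lands at row 4
Move 3: X drops in col 0, lands at row 4
Move 4: O drops in col 3, lands at row 4
Move 5: X drops in col 1, lands at row 4
Move 6: O drops in col 0, lands at row 3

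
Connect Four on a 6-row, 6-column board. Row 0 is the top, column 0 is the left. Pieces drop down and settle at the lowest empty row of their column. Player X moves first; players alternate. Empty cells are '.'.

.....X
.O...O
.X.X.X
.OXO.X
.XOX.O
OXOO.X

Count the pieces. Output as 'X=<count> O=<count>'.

X=10 O=9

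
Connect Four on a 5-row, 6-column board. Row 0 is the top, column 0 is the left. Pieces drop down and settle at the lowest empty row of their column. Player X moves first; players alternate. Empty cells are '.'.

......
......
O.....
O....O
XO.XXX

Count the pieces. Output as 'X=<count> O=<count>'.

X=4 O=4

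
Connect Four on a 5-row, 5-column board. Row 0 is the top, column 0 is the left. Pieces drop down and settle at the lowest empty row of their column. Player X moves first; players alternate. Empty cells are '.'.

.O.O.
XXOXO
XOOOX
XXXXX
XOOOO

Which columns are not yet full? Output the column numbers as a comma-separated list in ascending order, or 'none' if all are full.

Answer: 0,2,4

Derivation:
col 0: top cell = '.' → open
col 1: top cell = 'O' → FULL
col 2: top cell = '.' → open
col 3: top cell = 'O' → FULL
col 4: top cell = '.' → open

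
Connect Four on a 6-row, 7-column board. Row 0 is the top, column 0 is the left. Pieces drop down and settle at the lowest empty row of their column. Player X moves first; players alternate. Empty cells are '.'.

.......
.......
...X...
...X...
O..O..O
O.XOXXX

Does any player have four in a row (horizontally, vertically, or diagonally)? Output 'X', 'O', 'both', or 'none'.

none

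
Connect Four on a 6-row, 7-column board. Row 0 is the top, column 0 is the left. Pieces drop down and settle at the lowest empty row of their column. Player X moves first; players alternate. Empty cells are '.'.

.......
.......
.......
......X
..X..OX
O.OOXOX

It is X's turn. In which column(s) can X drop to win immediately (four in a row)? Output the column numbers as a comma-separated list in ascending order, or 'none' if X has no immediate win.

col 0: drop X → no win
col 1: drop X → no win
col 2: drop X → no win
col 3: drop X → no win
col 4: drop X → no win
col 5: drop X → no win
col 6: drop X → WIN!

Answer: 6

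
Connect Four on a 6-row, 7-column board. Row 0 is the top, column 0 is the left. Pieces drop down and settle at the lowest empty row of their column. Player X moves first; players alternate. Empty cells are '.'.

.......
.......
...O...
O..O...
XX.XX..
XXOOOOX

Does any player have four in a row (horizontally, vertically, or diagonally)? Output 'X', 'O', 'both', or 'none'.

O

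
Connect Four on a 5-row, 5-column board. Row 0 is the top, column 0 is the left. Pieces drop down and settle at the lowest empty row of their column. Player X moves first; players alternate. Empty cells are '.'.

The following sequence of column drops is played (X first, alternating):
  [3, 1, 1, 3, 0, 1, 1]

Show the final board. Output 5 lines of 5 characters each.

Answer: .....
.X...
.O...
.X.O.
XO.X.

Derivation:
Move 1: X drops in col 3, lands at row 4
Move 2: O drops in col 1, lands at row 4
Move 3: X drops in col 1, lands at row 3
Move 4: O drops in col 3, lands at row 3
Move 5: X drops in col 0, lands at row 4
Move 6: O drops in col 1, lands at row 2
Move 7: X drops in col 1, lands at row 1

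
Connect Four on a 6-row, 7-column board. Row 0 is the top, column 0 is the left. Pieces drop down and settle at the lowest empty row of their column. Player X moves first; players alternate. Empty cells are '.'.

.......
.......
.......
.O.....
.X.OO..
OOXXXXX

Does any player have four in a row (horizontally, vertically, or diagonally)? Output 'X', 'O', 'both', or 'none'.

X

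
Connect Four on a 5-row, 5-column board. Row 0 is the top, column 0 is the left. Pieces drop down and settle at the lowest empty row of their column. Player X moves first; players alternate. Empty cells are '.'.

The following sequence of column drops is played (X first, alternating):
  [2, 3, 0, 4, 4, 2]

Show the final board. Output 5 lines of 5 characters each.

Answer: .....
.....
.....
..O.X
X.XOO

Derivation:
Move 1: X drops in col 2, lands at row 4
Move 2: O drops in col 3, lands at row 4
Move 3: X drops in col 0, lands at row 4
Move 4: O drops in col 4, lands at row 4
Move 5: X drops in col 4, lands at row 3
Move 6: O drops in col 2, lands at row 3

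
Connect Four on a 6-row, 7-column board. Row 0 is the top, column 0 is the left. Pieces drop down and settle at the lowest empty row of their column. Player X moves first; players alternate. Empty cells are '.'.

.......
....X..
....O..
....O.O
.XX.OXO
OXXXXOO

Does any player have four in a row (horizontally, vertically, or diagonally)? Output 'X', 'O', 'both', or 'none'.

X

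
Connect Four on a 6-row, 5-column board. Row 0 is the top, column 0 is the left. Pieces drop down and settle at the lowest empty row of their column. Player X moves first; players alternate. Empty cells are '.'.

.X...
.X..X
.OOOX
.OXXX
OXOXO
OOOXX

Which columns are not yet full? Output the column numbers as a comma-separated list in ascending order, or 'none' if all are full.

col 0: top cell = '.' → open
col 1: top cell = 'X' → FULL
col 2: top cell = '.' → open
col 3: top cell = '.' → open
col 4: top cell = '.' → open

Answer: 0,2,3,4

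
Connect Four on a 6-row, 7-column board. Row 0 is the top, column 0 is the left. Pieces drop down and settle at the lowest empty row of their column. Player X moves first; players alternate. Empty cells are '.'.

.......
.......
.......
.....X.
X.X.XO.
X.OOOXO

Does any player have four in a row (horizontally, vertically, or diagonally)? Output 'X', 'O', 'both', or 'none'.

none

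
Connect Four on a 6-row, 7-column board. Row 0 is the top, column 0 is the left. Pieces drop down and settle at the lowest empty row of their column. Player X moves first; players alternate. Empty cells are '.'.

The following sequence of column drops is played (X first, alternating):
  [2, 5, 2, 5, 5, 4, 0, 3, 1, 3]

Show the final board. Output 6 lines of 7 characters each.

Move 1: X drops in col 2, lands at row 5
Move 2: O drops in col 5, lands at row 5
Move 3: X drops in col 2, lands at row 4
Move 4: O drops in col 5, lands at row 4
Move 5: X drops in col 5, lands at row 3
Move 6: O drops in col 4, lands at row 5
Move 7: X drops in col 0, lands at row 5
Move 8: O drops in col 3, lands at row 5
Move 9: X drops in col 1, lands at row 5
Move 10: O drops in col 3, lands at row 4

Answer: .......
.......
.......
.....X.
..XO.O.
XXXOOO.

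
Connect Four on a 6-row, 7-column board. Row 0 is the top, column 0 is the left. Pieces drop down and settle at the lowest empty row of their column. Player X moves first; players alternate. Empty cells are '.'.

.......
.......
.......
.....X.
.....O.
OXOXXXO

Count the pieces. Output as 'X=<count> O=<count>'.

X=5 O=4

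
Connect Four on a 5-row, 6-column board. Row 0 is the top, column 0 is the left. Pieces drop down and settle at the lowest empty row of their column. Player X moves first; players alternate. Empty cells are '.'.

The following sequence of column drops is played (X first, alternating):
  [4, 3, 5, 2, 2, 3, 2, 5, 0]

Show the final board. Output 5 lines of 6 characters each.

Move 1: X drops in col 4, lands at row 4
Move 2: O drops in col 3, lands at row 4
Move 3: X drops in col 5, lands at row 4
Move 4: O drops in col 2, lands at row 4
Move 5: X drops in col 2, lands at row 3
Move 6: O drops in col 3, lands at row 3
Move 7: X drops in col 2, lands at row 2
Move 8: O drops in col 5, lands at row 3
Move 9: X drops in col 0, lands at row 4

Answer: ......
......
..X...
..XO.O
X.OOXX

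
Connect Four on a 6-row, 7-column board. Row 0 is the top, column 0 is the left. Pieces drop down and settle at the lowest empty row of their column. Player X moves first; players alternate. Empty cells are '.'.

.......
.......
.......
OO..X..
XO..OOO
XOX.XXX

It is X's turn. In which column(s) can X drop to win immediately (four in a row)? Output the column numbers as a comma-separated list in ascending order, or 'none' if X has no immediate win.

Answer: 3

Derivation:
col 0: drop X → no win
col 1: drop X → no win
col 2: drop X → no win
col 3: drop X → WIN!
col 4: drop X → no win
col 5: drop X → no win
col 6: drop X → no win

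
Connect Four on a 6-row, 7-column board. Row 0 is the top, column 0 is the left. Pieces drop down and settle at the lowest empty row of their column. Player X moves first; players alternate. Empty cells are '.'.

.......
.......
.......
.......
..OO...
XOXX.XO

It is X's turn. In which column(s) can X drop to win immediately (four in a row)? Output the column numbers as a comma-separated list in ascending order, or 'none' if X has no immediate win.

Answer: 4

Derivation:
col 0: drop X → no win
col 1: drop X → no win
col 2: drop X → no win
col 3: drop X → no win
col 4: drop X → WIN!
col 5: drop X → no win
col 6: drop X → no win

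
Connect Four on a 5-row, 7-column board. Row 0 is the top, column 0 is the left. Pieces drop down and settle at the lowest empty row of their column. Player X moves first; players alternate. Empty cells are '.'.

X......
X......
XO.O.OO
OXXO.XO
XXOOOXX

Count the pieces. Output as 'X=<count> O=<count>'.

X=10 O=10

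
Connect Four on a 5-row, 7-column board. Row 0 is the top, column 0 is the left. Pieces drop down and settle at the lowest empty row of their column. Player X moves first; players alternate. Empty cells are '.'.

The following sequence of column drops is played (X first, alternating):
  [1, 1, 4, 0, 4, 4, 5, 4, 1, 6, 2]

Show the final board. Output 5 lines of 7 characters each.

Move 1: X drops in col 1, lands at row 4
Move 2: O drops in col 1, lands at row 3
Move 3: X drops in col 4, lands at row 4
Move 4: O drops in col 0, lands at row 4
Move 5: X drops in col 4, lands at row 3
Move 6: O drops in col 4, lands at row 2
Move 7: X drops in col 5, lands at row 4
Move 8: O drops in col 4, lands at row 1
Move 9: X drops in col 1, lands at row 2
Move 10: O drops in col 6, lands at row 4
Move 11: X drops in col 2, lands at row 4

Answer: .......
....O..
.X..O..
.O..X..
OXX.XXO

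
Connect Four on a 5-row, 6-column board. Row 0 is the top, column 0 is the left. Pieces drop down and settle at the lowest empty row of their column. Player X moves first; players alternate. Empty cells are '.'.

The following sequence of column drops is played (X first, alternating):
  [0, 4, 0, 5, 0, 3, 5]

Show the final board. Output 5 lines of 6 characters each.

Move 1: X drops in col 0, lands at row 4
Move 2: O drops in col 4, lands at row 4
Move 3: X drops in col 0, lands at row 3
Move 4: O drops in col 5, lands at row 4
Move 5: X drops in col 0, lands at row 2
Move 6: O drops in col 3, lands at row 4
Move 7: X drops in col 5, lands at row 3

Answer: ......
......
X.....
X....X
X..OOO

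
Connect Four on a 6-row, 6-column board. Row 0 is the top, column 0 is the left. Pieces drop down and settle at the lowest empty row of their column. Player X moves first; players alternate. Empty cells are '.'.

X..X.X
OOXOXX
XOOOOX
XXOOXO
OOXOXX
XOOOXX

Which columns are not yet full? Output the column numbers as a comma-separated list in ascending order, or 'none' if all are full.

col 0: top cell = 'X' → FULL
col 1: top cell = '.' → open
col 2: top cell = '.' → open
col 3: top cell = 'X' → FULL
col 4: top cell = '.' → open
col 5: top cell = 'X' → FULL

Answer: 1,2,4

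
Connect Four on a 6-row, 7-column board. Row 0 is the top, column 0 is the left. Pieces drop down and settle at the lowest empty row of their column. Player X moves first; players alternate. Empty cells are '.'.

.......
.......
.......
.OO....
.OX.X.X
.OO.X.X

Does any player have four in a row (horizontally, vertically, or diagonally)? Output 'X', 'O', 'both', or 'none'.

none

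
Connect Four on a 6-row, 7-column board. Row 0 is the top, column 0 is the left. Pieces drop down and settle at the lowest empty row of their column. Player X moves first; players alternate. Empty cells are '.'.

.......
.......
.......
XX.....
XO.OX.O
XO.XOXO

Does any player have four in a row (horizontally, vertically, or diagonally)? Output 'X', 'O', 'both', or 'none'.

none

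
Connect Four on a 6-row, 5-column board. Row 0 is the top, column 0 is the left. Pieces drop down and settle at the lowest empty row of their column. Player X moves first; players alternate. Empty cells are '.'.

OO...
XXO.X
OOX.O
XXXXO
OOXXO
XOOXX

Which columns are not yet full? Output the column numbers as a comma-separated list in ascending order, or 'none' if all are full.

Answer: 2,3,4

Derivation:
col 0: top cell = 'O' → FULL
col 1: top cell = 'O' → FULL
col 2: top cell = '.' → open
col 3: top cell = '.' → open
col 4: top cell = '.' → open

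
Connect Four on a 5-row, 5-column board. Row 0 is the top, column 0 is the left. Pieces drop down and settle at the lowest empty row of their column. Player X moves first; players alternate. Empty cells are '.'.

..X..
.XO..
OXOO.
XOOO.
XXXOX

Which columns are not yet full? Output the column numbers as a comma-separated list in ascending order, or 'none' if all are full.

Answer: 0,1,3,4

Derivation:
col 0: top cell = '.' → open
col 1: top cell = '.' → open
col 2: top cell = 'X' → FULL
col 3: top cell = '.' → open
col 4: top cell = '.' → open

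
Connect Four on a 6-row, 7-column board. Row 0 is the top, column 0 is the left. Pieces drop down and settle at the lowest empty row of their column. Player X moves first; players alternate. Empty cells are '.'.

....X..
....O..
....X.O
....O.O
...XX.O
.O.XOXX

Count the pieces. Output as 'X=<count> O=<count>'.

X=7 O=7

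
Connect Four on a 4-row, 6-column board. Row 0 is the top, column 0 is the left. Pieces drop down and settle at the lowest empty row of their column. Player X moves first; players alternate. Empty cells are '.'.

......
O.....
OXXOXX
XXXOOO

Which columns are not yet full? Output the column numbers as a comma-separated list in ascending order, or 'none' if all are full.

col 0: top cell = '.' → open
col 1: top cell = '.' → open
col 2: top cell = '.' → open
col 3: top cell = '.' → open
col 4: top cell = '.' → open
col 5: top cell = '.' → open

Answer: 0,1,2,3,4,5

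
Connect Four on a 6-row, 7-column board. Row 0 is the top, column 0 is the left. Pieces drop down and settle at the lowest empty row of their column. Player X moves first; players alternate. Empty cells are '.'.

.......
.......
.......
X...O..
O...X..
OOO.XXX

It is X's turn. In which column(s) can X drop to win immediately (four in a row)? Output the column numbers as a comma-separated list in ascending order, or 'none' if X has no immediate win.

col 0: drop X → no win
col 1: drop X → no win
col 2: drop X → no win
col 3: drop X → WIN!
col 4: drop X → no win
col 5: drop X → no win
col 6: drop X → no win

Answer: 3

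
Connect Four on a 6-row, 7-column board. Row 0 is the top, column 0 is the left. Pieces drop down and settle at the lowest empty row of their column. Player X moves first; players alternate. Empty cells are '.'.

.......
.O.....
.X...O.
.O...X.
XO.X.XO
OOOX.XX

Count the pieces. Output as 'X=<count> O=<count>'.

X=8 O=8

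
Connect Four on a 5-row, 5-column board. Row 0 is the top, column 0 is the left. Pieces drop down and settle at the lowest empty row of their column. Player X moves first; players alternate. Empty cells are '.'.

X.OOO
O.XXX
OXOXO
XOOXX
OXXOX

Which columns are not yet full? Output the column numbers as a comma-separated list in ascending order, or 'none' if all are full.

col 0: top cell = 'X' → FULL
col 1: top cell = '.' → open
col 2: top cell = 'O' → FULL
col 3: top cell = 'O' → FULL
col 4: top cell = 'O' → FULL

Answer: 1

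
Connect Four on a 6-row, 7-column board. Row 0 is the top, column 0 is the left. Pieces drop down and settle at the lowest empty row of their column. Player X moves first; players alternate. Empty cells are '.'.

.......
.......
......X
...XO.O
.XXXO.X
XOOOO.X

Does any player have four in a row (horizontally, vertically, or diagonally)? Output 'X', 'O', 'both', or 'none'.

O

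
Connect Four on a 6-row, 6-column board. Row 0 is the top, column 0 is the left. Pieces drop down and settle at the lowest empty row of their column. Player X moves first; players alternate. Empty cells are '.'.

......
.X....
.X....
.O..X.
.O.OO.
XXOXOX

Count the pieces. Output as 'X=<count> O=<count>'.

X=7 O=6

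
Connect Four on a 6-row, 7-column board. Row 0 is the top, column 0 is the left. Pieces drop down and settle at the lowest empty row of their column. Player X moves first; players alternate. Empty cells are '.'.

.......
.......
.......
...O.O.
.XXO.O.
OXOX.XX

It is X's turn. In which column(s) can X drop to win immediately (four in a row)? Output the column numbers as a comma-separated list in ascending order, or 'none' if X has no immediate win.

col 0: drop X → no win
col 1: drop X → no win
col 2: drop X → no win
col 3: drop X → no win
col 4: drop X → WIN!
col 5: drop X → no win
col 6: drop X → no win

Answer: 4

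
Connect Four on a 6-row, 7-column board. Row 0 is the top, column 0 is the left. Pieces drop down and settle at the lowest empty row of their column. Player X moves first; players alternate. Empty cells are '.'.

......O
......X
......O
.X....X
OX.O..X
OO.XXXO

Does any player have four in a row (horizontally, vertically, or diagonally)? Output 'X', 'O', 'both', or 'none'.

none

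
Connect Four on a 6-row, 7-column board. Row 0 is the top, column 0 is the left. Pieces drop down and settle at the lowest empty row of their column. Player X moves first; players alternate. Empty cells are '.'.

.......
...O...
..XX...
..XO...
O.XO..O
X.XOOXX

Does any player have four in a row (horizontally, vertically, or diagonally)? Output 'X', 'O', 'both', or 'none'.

X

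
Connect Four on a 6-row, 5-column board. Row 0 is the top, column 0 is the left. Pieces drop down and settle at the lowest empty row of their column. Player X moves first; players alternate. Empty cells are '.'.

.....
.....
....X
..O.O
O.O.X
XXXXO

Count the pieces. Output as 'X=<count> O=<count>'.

X=6 O=5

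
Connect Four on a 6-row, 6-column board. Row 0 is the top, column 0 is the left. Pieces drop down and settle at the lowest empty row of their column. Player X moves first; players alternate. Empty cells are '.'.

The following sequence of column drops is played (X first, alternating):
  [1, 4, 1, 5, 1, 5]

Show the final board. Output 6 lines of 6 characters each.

Answer: ......
......
......
.X....
.X...O
.X..OO

Derivation:
Move 1: X drops in col 1, lands at row 5
Move 2: O drops in col 4, lands at row 5
Move 3: X drops in col 1, lands at row 4
Move 4: O drops in col 5, lands at row 5
Move 5: X drops in col 1, lands at row 3
Move 6: O drops in col 5, lands at row 4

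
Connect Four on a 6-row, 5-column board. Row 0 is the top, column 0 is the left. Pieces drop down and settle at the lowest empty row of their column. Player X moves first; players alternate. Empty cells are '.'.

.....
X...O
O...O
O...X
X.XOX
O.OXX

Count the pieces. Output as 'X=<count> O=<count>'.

X=7 O=7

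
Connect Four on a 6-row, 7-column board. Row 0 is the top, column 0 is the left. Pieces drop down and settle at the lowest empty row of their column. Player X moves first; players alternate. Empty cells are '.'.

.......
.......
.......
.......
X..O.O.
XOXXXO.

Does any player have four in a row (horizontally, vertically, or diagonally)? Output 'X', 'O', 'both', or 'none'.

none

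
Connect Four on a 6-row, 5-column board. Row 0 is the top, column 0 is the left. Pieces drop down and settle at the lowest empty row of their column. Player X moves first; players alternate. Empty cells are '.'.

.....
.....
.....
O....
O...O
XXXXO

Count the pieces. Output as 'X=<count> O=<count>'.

X=4 O=4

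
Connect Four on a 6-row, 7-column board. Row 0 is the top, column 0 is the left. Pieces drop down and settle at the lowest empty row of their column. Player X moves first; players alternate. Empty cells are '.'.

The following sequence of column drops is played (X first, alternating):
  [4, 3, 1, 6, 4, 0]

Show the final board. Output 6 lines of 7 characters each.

Move 1: X drops in col 4, lands at row 5
Move 2: O drops in col 3, lands at row 5
Move 3: X drops in col 1, lands at row 5
Move 4: O drops in col 6, lands at row 5
Move 5: X drops in col 4, lands at row 4
Move 6: O drops in col 0, lands at row 5

Answer: .......
.......
.......
.......
....X..
OX.OX.O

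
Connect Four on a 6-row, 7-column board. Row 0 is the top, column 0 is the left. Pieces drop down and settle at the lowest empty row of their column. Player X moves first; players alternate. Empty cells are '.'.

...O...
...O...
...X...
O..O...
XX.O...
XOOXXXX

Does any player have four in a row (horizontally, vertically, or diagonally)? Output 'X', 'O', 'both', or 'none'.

X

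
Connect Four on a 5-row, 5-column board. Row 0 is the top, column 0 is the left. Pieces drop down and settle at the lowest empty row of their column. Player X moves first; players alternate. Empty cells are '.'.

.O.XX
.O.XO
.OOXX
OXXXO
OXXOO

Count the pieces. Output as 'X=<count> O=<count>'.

X=10 O=10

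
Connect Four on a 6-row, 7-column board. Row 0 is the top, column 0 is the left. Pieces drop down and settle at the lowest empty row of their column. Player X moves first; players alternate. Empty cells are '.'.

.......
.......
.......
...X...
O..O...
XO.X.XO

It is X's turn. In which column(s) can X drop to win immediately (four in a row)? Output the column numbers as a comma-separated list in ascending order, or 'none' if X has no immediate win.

col 0: drop X → no win
col 1: drop X → no win
col 2: drop X → no win
col 3: drop X → no win
col 4: drop X → no win
col 5: drop X → no win
col 6: drop X → no win

Answer: none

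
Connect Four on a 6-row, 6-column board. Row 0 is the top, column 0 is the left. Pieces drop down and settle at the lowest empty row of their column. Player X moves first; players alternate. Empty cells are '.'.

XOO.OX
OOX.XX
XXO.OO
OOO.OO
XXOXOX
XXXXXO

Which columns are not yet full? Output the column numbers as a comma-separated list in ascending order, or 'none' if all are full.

Answer: 3

Derivation:
col 0: top cell = 'X' → FULL
col 1: top cell = 'O' → FULL
col 2: top cell = 'O' → FULL
col 3: top cell = '.' → open
col 4: top cell = 'O' → FULL
col 5: top cell = 'X' → FULL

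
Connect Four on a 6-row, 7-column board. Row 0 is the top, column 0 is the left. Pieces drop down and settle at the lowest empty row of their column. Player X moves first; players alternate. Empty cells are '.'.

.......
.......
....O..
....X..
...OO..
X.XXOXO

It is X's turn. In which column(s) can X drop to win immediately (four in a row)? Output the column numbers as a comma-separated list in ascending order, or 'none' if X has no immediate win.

col 0: drop X → no win
col 1: drop X → WIN!
col 2: drop X → no win
col 3: drop X → no win
col 4: drop X → no win
col 5: drop X → no win
col 6: drop X → no win

Answer: 1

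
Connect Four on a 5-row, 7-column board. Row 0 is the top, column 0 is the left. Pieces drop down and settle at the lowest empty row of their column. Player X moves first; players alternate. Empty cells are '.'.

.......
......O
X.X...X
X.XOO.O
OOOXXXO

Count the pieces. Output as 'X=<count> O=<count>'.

X=8 O=8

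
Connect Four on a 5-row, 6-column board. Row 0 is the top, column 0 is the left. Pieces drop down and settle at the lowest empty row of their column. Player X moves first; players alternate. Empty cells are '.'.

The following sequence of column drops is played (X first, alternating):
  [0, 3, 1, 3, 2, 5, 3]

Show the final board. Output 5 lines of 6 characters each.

Move 1: X drops in col 0, lands at row 4
Move 2: O drops in col 3, lands at row 4
Move 3: X drops in col 1, lands at row 4
Move 4: O drops in col 3, lands at row 3
Move 5: X drops in col 2, lands at row 4
Move 6: O drops in col 5, lands at row 4
Move 7: X drops in col 3, lands at row 2

Answer: ......
......
...X..
...O..
XXXO.O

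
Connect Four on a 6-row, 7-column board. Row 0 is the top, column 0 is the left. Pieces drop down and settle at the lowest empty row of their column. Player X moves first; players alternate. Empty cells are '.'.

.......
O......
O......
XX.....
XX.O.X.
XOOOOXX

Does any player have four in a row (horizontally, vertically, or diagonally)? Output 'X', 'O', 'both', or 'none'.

O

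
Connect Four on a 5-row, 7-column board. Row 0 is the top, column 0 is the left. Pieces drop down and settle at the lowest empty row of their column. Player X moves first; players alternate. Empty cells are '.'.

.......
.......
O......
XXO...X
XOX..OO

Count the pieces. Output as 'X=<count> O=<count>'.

X=5 O=5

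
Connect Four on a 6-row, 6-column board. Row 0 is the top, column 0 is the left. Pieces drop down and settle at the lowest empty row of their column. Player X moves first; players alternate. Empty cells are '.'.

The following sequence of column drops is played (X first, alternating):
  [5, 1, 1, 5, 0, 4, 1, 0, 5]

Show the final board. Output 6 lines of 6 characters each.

Move 1: X drops in col 5, lands at row 5
Move 2: O drops in col 1, lands at row 5
Move 3: X drops in col 1, lands at row 4
Move 4: O drops in col 5, lands at row 4
Move 5: X drops in col 0, lands at row 5
Move 6: O drops in col 4, lands at row 5
Move 7: X drops in col 1, lands at row 3
Move 8: O drops in col 0, lands at row 4
Move 9: X drops in col 5, lands at row 3

Answer: ......
......
......
.X...X
OX...O
XO..OX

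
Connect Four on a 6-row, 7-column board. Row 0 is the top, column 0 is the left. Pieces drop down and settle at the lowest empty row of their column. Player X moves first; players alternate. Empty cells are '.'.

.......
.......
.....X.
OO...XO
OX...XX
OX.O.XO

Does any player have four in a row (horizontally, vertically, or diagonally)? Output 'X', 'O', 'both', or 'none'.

X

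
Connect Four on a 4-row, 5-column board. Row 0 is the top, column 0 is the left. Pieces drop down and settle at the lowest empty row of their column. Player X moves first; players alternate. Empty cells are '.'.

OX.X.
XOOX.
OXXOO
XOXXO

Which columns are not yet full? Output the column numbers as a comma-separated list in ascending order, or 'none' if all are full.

Answer: 2,4

Derivation:
col 0: top cell = 'O' → FULL
col 1: top cell = 'X' → FULL
col 2: top cell = '.' → open
col 3: top cell = 'X' → FULL
col 4: top cell = '.' → open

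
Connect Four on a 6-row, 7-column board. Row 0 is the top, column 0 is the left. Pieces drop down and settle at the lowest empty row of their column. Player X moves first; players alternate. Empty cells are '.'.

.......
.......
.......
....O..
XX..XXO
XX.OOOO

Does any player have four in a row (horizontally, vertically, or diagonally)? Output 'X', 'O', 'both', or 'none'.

O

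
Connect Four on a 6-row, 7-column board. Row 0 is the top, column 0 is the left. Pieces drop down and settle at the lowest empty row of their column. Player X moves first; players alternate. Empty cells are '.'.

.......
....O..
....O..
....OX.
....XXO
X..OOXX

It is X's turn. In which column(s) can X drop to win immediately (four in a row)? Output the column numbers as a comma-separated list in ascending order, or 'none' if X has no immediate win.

col 0: drop X → no win
col 1: drop X → no win
col 2: drop X → no win
col 3: drop X → no win
col 4: drop X → no win
col 5: drop X → WIN!
col 6: drop X → no win

Answer: 5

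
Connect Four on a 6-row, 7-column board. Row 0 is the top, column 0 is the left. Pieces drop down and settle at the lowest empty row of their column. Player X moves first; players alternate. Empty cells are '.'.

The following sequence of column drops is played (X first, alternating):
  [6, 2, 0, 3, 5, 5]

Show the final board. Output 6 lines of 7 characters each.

Move 1: X drops in col 6, lands at row 5
Move 2: O drops in col 2, lands at row 5
Move 3: X drops in col 0, lands at row 5
Move 4: O drops in col 3, lands at row 5
Move 5: X drops in col 5, lands at row 5
Move 6: O drops in col 5, lands at row 4

Answer: .......
.......
.......
.......
.....O.
X.OO.XX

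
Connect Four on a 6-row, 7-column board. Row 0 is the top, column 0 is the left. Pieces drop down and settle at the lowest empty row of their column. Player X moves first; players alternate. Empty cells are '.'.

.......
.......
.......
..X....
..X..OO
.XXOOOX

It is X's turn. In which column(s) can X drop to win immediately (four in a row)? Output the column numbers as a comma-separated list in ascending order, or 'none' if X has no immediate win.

col 0: drop X → no win
col 1: drop X → no win
col 2: drop X → WIN!
col 3: drop X → no win
col 4: drop X → no win
col 5: drop X → no win
col 6: drop X → no win

Answer: 2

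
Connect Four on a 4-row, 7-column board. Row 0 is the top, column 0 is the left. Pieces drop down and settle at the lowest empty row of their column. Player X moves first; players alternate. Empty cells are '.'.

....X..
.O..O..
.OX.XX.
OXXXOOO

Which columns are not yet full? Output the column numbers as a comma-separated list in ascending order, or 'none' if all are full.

col 0: top cell = '.' → open
col 1: top cell = '.' → open
col 2: top cell = '.' → open
col 3: top cell = '.' → open
col 4: top cell = 'X' → FULL
col 5: top cell = '.' → open
col 6: top cell = '.' → open

Answer: 0,1,2,3,5,6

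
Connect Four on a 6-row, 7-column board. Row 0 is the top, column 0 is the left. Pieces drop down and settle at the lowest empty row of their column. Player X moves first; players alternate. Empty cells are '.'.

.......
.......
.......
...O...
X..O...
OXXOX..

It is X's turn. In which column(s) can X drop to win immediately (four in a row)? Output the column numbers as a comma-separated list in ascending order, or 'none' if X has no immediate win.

col 0: drop X → no win
col 1: drop X → no win
col 2: drop X → no win
col 3: drop X → no win
col 4: drop X → no win
col 5: drop X → no win
col 6: drop X → no win

Answer: none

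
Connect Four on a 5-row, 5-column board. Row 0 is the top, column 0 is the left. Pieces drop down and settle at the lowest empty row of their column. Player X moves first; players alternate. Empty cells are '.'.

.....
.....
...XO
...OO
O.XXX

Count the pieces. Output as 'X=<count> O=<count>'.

X=4 O=4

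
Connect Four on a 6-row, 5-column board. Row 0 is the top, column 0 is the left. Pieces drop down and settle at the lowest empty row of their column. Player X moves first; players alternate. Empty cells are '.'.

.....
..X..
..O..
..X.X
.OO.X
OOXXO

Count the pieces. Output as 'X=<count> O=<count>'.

X=6 O=6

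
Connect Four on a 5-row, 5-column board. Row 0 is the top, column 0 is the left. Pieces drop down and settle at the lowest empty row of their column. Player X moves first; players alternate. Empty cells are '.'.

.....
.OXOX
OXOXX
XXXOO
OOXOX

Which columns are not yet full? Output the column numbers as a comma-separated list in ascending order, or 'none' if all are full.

Answer: 0,1,2,3,4

Derivation:
col 0: top cell = '.' → open
col 1: top cell = '.' → open
col 2: top cell = '.' → open
col 3: top cell = '.' → open
col 4: top cell = '.' → open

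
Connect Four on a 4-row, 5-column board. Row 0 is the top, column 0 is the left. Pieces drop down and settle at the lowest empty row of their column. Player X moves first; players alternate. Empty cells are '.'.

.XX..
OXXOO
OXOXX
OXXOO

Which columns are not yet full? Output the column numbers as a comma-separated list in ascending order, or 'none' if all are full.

Answer: 0,3,4

Derivation:
col 0: top cell = '.' → open
col 1: top cell = 'X' → FULL
col 2: top cell = 'X' → FULL
col 3: top cell = '.' → open
col 4: top cell = '.' → open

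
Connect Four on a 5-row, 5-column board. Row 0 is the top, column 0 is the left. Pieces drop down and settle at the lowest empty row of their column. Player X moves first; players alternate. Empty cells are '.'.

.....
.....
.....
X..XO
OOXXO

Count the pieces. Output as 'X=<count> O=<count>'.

X=4 O=4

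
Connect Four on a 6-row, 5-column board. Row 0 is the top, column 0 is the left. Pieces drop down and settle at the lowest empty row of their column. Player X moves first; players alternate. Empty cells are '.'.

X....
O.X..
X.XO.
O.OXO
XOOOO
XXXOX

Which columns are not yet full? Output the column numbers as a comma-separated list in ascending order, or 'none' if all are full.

col 0: top cell = 'X' → FULL
col 1: top cell = '.' → open
col 2: top cell = '.' → open
col 3: top cell = '.' → open
col 4: top cell = '.' → open

Answer: 1,2,3,4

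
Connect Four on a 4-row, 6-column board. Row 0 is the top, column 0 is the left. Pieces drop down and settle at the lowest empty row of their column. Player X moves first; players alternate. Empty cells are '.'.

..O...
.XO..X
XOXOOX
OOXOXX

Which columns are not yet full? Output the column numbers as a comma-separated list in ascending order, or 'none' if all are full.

Answer: 0,1,3,4,5

Derivation:
col 0: top cell = '.' → open
col 1: top cell = '.' → open
col 2: top cell = 'O' → FULL
col 3: top cell = '.' → open
col 4: top cell = '.' → open
col 5: top cell = '.' → open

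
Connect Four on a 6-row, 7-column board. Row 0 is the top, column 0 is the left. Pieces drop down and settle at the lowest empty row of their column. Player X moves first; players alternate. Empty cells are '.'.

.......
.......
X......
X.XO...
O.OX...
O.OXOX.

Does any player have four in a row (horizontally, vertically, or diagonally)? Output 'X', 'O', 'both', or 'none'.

none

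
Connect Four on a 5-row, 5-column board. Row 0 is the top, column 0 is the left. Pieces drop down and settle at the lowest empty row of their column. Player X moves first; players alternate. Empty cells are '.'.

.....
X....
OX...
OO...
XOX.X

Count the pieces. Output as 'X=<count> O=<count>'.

X=5 O=4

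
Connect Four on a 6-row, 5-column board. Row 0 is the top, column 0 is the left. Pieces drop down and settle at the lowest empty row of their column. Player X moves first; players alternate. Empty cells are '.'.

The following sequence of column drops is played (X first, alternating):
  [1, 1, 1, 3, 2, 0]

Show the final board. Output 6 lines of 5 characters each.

Answer: .....
.....
.....
.X...
.O...
OXXO.

Derivation:
Move 1: X drops in col 1, lands at row 5
Move 2: O drops in col 1, lands at row 4
Move 3: X drops in col 1, lands at row 3
Move 4: O drops in col 3, lands at row 5
Move 5: X drops in col 2, lands at row 5
Move 6: O drops in col 0, lands at row 5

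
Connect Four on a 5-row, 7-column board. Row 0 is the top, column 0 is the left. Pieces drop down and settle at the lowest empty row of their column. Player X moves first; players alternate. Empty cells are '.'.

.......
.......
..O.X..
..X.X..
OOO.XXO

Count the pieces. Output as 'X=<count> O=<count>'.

X=5 O=5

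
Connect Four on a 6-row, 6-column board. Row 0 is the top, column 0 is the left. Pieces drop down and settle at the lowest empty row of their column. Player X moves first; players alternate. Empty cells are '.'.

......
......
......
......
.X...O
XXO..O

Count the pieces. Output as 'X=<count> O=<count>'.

X=3 O=3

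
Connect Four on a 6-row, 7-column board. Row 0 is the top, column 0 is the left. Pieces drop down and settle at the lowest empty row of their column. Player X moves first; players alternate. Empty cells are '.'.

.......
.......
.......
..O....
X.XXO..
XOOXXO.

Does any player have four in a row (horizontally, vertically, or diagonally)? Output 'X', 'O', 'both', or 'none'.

none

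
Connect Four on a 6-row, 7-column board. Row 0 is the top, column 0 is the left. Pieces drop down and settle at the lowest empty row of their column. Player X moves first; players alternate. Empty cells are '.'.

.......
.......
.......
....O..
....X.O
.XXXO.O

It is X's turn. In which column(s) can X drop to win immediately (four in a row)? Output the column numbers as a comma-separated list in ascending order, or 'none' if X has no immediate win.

col 0: drop X → WIN!
col 1: drop X → no win
col 2: drop X → no win
col 3: drop X → no win
col 4: drop X → no win
col 5: drop X → no win
col 6: drop X → no win

Answer: 0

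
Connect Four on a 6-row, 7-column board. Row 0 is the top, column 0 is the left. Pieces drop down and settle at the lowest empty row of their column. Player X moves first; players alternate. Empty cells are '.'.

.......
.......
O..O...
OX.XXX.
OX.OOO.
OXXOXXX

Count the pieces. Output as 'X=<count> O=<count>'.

X=10 O=9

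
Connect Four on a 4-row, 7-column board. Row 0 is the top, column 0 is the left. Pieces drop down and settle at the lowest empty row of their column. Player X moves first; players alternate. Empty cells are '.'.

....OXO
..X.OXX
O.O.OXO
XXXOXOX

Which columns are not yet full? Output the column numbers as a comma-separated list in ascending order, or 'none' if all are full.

Answer: 0,1,2,3

Derivation:
col 0: top cell = '.' → open
col 1: top cell = '.' → open
col 2: top cell = '.' → open
col 3: top cell = '.' → open
col 4: top cell = 'O' → FULL
col 5: top cell = 'X' → FULL
col 6: top cell = 'O' → FULL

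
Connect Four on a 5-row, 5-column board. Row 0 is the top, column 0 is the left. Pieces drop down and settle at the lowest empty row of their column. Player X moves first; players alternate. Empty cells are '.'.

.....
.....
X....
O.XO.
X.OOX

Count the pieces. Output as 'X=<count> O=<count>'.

X=4 O=4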